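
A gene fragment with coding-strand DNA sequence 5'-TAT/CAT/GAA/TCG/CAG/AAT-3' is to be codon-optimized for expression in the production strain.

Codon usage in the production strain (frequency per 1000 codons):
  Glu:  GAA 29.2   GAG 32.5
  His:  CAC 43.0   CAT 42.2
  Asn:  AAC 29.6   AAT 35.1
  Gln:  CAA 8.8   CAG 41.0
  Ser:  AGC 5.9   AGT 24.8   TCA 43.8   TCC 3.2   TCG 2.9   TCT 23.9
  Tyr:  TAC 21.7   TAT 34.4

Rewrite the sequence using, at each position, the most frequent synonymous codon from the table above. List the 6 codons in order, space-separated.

Codon 1 (Tyr): best is TAT at 34.4.
Codon 2 (His): best is CAC at 43.0.
Codon 3 (Glu): best is GAG at 32.5.
Codon 4 (Ser): best is TCA at 43.8.
Codon 5 (Gln): best is CAG at 41.0.
Codon 6 (Asn): best is AAT at 35.1.

TAT CAC GAG TCA CAG AAT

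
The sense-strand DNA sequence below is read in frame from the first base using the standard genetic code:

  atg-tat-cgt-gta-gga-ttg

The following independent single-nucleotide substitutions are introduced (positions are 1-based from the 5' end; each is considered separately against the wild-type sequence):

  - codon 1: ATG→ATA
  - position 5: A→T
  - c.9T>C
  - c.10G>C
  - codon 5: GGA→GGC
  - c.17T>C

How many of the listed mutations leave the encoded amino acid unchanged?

Codon 1: ATG (Met) → ATA (Ile) — missense.
Codon 2: TAT (Tyr) → TTT (Phe) — missense.
Codon 3: CGT (Arg) → CGC (Arg) — synonymous.
Codon 4: GTA (Val) → CTA (Leu) — missense.
Codon 5: GGA (Gly) → GGC (Gly) — synonymous.
Codon 6: TTG (Leu) → TCG (Ser) — missense.
Synonymous: 2 of 6.

2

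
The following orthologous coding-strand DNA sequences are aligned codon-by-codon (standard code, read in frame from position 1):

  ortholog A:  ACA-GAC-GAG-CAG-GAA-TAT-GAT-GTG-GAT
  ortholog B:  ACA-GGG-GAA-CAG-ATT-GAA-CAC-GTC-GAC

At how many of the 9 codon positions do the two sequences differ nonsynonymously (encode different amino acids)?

4

Codon 1: ACA Thr / ACA Thr — identical.
Codon 2: GAC Asp / GGG Gly — nonsynonymous.
Codon 3: GAG Glu / GAA Glu — synonymous.
Codon 4: CAG Gln / CAG Gln — identical.
Codon 5: GAA Glu / ATT Ile — nonsynonymous.
Codon 6: TAT Tyr / GAA Glu — nonsynonymous.
Codon 7: GAT Asp / CAC His — nonsynonymous.
Codon 8: GTG Val / GTC Val — synonymous.
Codon 9: GAT Asp / GAC Asp — synonymous.
Nonsynonymous differences: 4.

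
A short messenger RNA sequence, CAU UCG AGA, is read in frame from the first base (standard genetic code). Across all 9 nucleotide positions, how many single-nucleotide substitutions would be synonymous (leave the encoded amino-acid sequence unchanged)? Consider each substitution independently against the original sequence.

Codon 1 (CAU, His): 1 synonymous substitution.
Codon 2 (UCG, Ser): 3 synonymous substitutions.
Codon 3 (AGA, Arg): 2 synonymous substitutions.
Total: 1 + 3 + 2 = 6.

6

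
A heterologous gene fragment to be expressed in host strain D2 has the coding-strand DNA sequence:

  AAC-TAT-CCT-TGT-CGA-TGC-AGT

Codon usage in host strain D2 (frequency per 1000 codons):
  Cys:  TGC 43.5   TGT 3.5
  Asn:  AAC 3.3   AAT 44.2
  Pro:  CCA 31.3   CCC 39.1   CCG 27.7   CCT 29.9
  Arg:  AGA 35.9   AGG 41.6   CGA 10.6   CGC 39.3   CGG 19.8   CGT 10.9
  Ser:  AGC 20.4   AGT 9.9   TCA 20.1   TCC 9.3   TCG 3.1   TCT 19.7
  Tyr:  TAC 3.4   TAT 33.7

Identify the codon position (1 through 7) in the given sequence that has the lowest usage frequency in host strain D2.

1

Codon 1 AAC (Asn): 3.3 per 1000.
Codon 2 TAT (Tyr): 33.7 per 1000.
Codon 3 CCT (Pro): 29.9 per 1000.
Codon 4 TGT (Cys): 3.5 per 1000.
Codon 5 CGA (Arg): 10.6 per 1000.
Codon 6 TGC (Cys): 43.5 per 1000.
Codon 7 AGT (Ser): 9.9 per 1000.
Lowest frequency is 3.3 at codon 1.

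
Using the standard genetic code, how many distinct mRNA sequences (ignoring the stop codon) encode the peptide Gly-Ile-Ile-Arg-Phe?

Gly: 4 codons.
Ile: 3 codons.
Ile: 3 codons.
Arg: 6 codons.
Phe: 2 codons.
4 × 3 × 3 × 6 × 2 = 432.

432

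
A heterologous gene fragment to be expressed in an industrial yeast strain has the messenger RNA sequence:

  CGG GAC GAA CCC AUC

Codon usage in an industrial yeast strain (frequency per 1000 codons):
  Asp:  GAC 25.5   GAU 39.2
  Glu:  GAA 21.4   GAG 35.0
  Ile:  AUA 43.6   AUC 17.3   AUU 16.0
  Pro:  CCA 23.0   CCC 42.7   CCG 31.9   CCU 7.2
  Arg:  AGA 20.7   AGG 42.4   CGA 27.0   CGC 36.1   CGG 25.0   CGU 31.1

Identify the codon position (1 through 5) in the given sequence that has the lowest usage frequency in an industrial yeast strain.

Codon 1 CGG (Arg): 25.0 per 1000.
Codon 2 GAC (Asp): 25.5 per 1000.
Codon 3 GAA (Glu): 21.4 per 1000.
Codon 4 CCC (Pro): 42.7 per 1000.
Codon 5 AUC (Ile): 17.3 per 1000.
Lowest frequency is 17.3 at codon 5.

5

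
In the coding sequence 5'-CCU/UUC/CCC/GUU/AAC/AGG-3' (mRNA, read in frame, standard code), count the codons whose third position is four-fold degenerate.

3

Codon 1 CCU (Pro): third position 4-fold.
Codon 2 UUC (Phe): third position 2-fold.
Codon 3 CCC (Pro): third position 4-fold.
Codon 4 GUU (Val): third position 4-fold.
Codon 5 AAC (Asn): third position 2-fold.
Codon 6 AGG (Arg): third position 2-fold.
Four-fold degenerate third positions: 3.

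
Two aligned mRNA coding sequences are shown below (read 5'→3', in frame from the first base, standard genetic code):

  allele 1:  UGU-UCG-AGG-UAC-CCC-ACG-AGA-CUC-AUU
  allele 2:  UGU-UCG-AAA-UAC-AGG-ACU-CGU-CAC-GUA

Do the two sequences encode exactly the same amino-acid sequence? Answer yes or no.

no

Codon 1: UGU Cys / UGU Cys — identical.
Codon 2: UCG Ser / UCG Ser — identical.
Codon 3: AGG Arg / AAA Lys — nonsynonymous.
Codon 4: UAC Tyr / UAC Tyr — identical.
Codon 5: CCC Pro / AGG Arg — nonsynonymous.
Codon 6: ACG Thr / ACU Thr — synonymous.
Codon 7: AGA Arg / CGU Arg — synonymous.
Codon 8: CUC Leu / CAC His — nonsynonymous.
Codon 9: AUU Ile / GUA Val — nonsynonymous.
Nonsynonymous differences: 4 → different protein.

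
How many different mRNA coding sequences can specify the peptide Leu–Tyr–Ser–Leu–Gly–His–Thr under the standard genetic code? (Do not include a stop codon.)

Leu: 6 codons.
Tyr: 2 codons.
Ser: 6 codons.
Leu: 6 codons.
Gly: 4 codons.
His: 2 codons.
Thr: 4 codons.
6 × 2 × 6 × 6 × 4 × 2 × 4 = 13824.

13824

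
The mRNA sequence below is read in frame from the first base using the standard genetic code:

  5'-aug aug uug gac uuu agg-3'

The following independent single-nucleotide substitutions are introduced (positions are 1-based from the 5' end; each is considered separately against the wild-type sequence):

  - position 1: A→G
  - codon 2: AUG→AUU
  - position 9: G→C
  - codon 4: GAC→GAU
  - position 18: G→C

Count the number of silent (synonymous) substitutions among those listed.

Codon 1: AUG (Met) → GUG (Val) — missense.
Codon 2: AUG (Met) → AUU (Ile) — missense.
Codon 3: UUG (Leu) → UUC (Phe) — missense.
Codon 4: GAC (Asp) → GAU (Asp) — synonymous.
Codon 6: AGG (Arg) → AGC (Ser) — missense.
Synonymous: 1 of 5.

1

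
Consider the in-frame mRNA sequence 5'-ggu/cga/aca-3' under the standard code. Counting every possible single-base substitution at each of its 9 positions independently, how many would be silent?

Codon 1 (GGU, Gly): 3 synonymous substitutions.
Codon 2 (CGA, Arg): 4 synonymous substitutions.
Codon 3 (ACA, Thr): 3 synonymous substitutions.
Total: 3 + 4 + 3 = 10.

10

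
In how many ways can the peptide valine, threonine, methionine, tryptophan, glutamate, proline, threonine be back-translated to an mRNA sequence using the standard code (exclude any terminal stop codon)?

512

Val: 4 codons.
Thr: 4 codons.
Met: 1 codon.
Trp: 1 codon.
Glu: 2 codons.
Pro: 4 codons.
Thr: 4 codons.
4 × 4 × 1 × 1 × 2 × 4 × 4 = 512.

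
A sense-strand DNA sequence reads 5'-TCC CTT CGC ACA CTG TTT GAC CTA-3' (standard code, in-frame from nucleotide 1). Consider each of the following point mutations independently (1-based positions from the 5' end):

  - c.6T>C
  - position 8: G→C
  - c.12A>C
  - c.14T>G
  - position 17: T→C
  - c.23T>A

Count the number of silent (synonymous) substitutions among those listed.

2

Codon 2: CTT (Leu) → CTC (Leu) — synonymous.
Codon 3: CGC (Arg) → CCC (Pro) — missense.
Codon 4: ACA (Thr) → ACC (Thr) — synonymous.
Codon 5: CTG (Leu) → CGG (Arg) — missense.
Codon 6: TTT (Phe) → TCT (Ser) — missense.
Codon 8: CTA (Leu) → CAA (Gln) — missense.
Synonymous: 2 of 6.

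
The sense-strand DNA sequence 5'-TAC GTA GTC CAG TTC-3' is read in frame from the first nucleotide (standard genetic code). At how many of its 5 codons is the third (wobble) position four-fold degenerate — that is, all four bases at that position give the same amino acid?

Codon 1 TAC (Tyr): third position 2-fold.
Codon 2 GTA (Val): third position 4-fold.
Codon 3 GTC (Val): third position 4-fold.
Codon 4 CAG (Gln): third position 2-fold.
Codon 5 TTC (Phe): third position 2-fold.
Four-fold degenerate third positions: 2.

2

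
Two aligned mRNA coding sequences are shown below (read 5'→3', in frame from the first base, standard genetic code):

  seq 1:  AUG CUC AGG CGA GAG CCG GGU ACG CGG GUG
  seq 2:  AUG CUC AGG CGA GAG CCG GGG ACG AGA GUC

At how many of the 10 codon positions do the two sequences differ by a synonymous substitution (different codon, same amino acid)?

Codon 1: AUG Met / AUG Met — identical.
Codon 2: CUC Leu / CUC Leu — identical.
Codon 3: AGG Arg / AGG Arg — identical.
Codon 4: CGA Arg / CGA Arg — identical.
Codon 5: GAG Glu / GAG Glu — identical.
Codon 6: CCG Pro / CCG Pro — identical.
Codon 7: GGU Gly / GGG Gly — synonymous.
Codon 8: ACG Thr / ACG Thr — identical.
Codon 9: CGG Arg / AGA Arg — synonymous.
Codon 10: GUG Val / GUC Val — synonymous.
Synonymous differences: 3.

3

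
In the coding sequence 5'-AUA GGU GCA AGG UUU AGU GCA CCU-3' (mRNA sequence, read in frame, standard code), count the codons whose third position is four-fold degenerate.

4

Codon 1 AUA (Ile): third position 3-fold.
Codon 2 GGU (Gly): third position 4-fold.
Codon 3 GCA (Ala): third position 4-fold.
Codon 4 AGG (Arg): third position 2-fold.
Codon 5 UUU (Phe): third position 2-fold.
Codon 6 AGU (Ser): third position 2-fold.
Codon 7 GCA (Ala): third position 4-fold.
Codon 8 CCU (Pro): third position 4-fold.
Four-fold degenerate third positions: 4.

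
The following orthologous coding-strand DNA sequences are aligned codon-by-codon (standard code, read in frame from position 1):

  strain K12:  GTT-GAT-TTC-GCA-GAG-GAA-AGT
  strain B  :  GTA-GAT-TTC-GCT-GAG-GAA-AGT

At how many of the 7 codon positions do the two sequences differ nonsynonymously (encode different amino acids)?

Codon 1: GTT Val / GTA Val — synonymous.
Codon 2: GAT Asp / GAT Asp — identical.
Codon 3: TTC Phe / TTC Phe — identical.
Codon 4: GCA Ala / GCT Ala — synonymous.
Codon 5: GAG Glu / GAG Glu — identical.
Codon 6: GAA Glu / GAA Glu — identical.
Codon 7: AGT Ser / AGT Ser — identical.
Nonsynonymous differences: 0.

0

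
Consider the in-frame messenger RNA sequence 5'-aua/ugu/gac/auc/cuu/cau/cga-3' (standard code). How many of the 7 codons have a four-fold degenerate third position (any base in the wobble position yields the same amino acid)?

2

Codon 1 AUA (Ile): third position 3-fold.
Codon 2 UGU (Cys): third position 2-fold.
Codon 3 GAC (Asp): third position 2-fold.
Codon 4 AUC (Ile): third position 3-fold.
Codon 5 CUU (Leu): third position 4-fold.
Codon 6 CAU (His): third position 2-fold.
Codon 7 CGA (Arg): third position 4-fold.
Four-fold degenerate third positions: 2.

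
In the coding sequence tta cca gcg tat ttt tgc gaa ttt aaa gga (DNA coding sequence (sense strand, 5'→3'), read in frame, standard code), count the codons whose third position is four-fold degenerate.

Codon 1 TTA (Leu): third position 2-fold.
Codon 2 CCA (Pro): third position 4-fold.
Codon 3 GCG (Ala): third position 4-fold.
Codon 4 TAT (Tyr): third position 2-fold.
Codon 5 TTT (Phe): third position 2-fold.
Codon 6 TGC (Cys): third position 2-fold.
Codon 7 GAA (Glu): third position 2-fold.
Codon 8 TTT (Phe): third position 2-fold.
Codon 9 AAA (Lys): third position 2-fold.
Codon 10 GGA (Gly): third position 4-fold.
Four-fold degenerate third positions: 3.

3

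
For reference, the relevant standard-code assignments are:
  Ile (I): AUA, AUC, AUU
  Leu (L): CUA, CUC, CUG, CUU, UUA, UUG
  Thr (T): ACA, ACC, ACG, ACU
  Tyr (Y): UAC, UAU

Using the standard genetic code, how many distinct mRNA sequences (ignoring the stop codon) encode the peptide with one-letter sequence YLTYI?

288

Tyr: 2 codons.
Leu: 6 codons.
Thr: 4 codons.
Tyr: 2 codons.
Ile: 3 codons.
2 × 6 × 4 × 2 × 3 = 288.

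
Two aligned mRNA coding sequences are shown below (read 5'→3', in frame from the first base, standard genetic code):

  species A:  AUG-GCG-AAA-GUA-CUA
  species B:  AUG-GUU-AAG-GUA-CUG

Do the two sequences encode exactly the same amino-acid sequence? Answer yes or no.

no

Codon 1: AUG Met / AUG Met — identical.
Codon 2: GCG Ala / GUU Val — nonsynonymous.
Codon 3: AAA Lys / AAG Lys — synonymous.
Codon 4: GUA Val / GUA Val — identical.
Codon 5: CUA Leu / CUG Leu — synonymous.
Nonsynonymous differences: 1 → different protein.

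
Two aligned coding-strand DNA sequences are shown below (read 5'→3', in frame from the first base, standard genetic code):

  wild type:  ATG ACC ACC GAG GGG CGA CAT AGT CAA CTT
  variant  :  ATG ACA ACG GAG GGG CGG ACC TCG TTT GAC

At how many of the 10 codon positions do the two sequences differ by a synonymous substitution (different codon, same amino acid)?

4

Codon 1: ATG Met / ATG Met — identical.
Codon 2: ACC Thr / ACA Thr — synonymous.
Codon 3: ACC Thr / ACG Thr — synonymous.
Codon 4: GAG Glu / GAG Glu — identical.
Codon 5: GGG Gly / GGG Gly — identical.
Codon 6: CGA Arg / CGG Arg — synonymous.
Codon 7: CAT His / ACC Thr — nonsynonymous.
Codon 8: AGT Ser / TCG Ser — synonymous.
Codon 9: CAA Gln / TTT Phe — nonsynonymous.
Codon 10: CTT Leu / GAC Asp — nonsynonymous.
Synonymous differences: 4.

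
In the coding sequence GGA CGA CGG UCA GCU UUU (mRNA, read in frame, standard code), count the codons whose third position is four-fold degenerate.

5

Codon 1 GGA (Gly): third position 4-fold.
Codon 2 CGA (Arg): third position 4-fold.
Codon 3 CGG (Arg): third position 4-fold.
Codon 4 UCA (Ser): third position 4-fold.
Codon 5 GCU (Ala): third position 4-fold.
Codon 6 UUU (Phe): third position 2-fold.
Four-fold degenerate third positions: 5.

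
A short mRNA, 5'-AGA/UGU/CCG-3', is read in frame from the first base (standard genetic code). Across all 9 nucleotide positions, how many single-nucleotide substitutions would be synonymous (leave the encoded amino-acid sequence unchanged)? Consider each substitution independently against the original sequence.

6

Codon 1 (AGA, Arg): 2 synonymous substitutions.
Codon 2 (UGU, Cys): 1 synonymous substitution.
Codon 3 (CCG, Pro): 3 synonymous substitutions.
Total: 2 + 1 + 3 = 6.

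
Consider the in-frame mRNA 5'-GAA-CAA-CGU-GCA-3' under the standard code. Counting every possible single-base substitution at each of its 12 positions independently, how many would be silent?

8

Codon 1 (GAA, Glu): 1 synonymous substitution.
Codon 2 (CAA, Gln): 1 synonymous substitution.
Codon 3 (CGU, Arg): 3 synonymous substitutions.
Codon 4 (GCA, Ala): 3 synonymous substitutions.
Total: 1 + 1 + 3 + 3 = 8.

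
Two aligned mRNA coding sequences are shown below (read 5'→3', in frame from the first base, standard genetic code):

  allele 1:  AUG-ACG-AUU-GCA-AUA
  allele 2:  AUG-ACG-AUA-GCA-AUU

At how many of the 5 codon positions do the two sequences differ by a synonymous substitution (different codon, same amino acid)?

2

Codon 1: AUG Met / AUG Met — identical.
Codon 2: ACG Thr / ACG Thr — identical.
Codon 3: AUU Ile / AUA Ile — synonymous.
Codon 4: GCA Ala / GCA Ala — identical.
Codon 5: AUA Ile / AUU Ile — synonymous.
Synonymous differences: 2.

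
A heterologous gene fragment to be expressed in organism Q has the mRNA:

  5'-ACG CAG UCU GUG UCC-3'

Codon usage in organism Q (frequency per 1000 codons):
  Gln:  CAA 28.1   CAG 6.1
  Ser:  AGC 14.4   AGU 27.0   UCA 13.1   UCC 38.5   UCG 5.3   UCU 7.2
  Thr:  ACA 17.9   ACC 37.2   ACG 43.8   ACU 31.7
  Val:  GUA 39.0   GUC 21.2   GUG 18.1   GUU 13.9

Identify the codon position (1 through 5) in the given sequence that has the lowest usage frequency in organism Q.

2

Codon 1 ACG (Thr): 43.8 per 1000.
Codon 2 CAG (Gln): 6.1 per 1000.
Codon 3 UCU (Ser): 7.2 per 1000.
Codon 4 GUG (Val): 18.1 per 1000.
Codon 5 UCC (Ser): 38.5 per 1000.
Lowest frequency is 6.1 at codon 2.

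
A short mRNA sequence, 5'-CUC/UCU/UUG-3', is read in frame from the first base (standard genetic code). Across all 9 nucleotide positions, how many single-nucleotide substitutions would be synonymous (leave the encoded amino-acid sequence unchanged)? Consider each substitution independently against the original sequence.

8

Codon 1 (CUC, Leu): 3 synonymous substitutions.
Codon 2 (UCU, Ser): 3 synonymous substitutions.
Codon 3 (UUG, Leu): 2 synonymous substitutions.
Total: 3 + 3 + 2 = 8.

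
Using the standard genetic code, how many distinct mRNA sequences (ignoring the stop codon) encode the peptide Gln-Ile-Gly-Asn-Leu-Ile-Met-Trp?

Gln: 2 codons.
Ile: 3 codons.
Gly: 4 codons.
Asn: 2 codons.
Leu: 6 codons.
Ile: 3 codons.
Met: 1 codon.
Trp: 1 codon.
2 × 3 × 4 × 2 × 6 × 3 × 1 × 1 = 864.

864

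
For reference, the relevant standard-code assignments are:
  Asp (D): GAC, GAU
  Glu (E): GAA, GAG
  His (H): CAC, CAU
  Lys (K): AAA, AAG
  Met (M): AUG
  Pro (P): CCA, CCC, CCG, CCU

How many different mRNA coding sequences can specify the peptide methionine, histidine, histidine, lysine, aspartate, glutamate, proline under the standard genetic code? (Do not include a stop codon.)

128

Met: 1 codon.
His: 2 codons.
His: 2 codons.
Lys: 2 codons.
Asp: 2 codons.
Glu: 2 codons.
Pro: 4 codons.
1 × 2 × 2 × 2 × 2 × 2 × 4 = 128.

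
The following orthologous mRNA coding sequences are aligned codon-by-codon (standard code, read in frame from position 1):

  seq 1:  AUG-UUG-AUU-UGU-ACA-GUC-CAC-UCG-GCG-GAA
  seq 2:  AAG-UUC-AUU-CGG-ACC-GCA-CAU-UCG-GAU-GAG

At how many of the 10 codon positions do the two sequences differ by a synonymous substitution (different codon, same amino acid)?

Codon 1: AUG Met / AAG Lys — nonsynonymous.
Codon 2: UUG Leu / UUC Phe — nonsynonymous.
Codon 3: AUU Ile / AUU Ile — identical.
Codon 4: UGU Cys / CGG Arg — nonsynonymous.
Codon 5: ACA Thr / ACC Thr — synonymous.
Codon 6: GUC Val / GCA Ala — nonsynonymous.
Codon 7: CAC His / CAU His — synonymous.
Codon 8: UCG Ser / UCG Ser — identical.
Codon 9: GCG Ala / GAU Asp — nonsynonymous.
Codon 10: GAA Glu / GAG Glu — synonymous.
Synonymous differences: 3.

3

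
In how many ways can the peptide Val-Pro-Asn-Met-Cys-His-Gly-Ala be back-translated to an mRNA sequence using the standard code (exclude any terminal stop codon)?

2048

Val: 4 codons.
Pro: 4 codons.
Asn: 2 codons.
Met: 1 codon.
Cys: 2 codons.
His: 2 codons.
Gly: 4 codons.
Ala: 4 codons.
4 × 4 × 2 × 1 × 2 × 2 × 4 × 4 = 2048.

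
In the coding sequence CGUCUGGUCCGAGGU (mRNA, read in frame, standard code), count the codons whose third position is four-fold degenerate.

5

Codon 1 CGU (Arg): third position 4-fold.
Codon 2 CUG (Leu): third position 4-fold.
Codon 3 GUC (Val): third position 4-fold.
Codon 4 CGA (Arg): third position 4-fold.
Codon 5 GGU (Gly): third position 4-fold.
Four-fold degenerate third positions: 5.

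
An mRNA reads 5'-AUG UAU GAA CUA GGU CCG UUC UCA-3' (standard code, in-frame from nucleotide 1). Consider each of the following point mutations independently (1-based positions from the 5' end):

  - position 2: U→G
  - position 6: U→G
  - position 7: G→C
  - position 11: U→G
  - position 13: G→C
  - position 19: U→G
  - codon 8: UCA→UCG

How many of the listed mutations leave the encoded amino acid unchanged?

1

Codon 1: AUG (Met) → AGG (Arg) — missense.
Codon 2: UAU (Tyr) → UAG (Stop) — nonsense.
Codon 3: GAA (Glu) → CAA (Gln) — missense.
Codon 4: CUA (Leu) → CGA (Arg) — missense.
Codon 5: GGU (Gly) → CGU (Arg) — missense.
Codon 7: UUC (Phe) → GUC (Val) — missense.
Codon 8: UCA (Ser) → UCG (Ser) — synonymous.
Synonymous: 1 of 7.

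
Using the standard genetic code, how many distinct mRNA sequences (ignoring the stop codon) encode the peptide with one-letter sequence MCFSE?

Met: 1 codon.
Cys: 2 codons.
Phe: 2 codons.
Ser: 6 codons.
Glu: 2 codons.
1 × 2 × 2 × 6 × 2 = 48.

48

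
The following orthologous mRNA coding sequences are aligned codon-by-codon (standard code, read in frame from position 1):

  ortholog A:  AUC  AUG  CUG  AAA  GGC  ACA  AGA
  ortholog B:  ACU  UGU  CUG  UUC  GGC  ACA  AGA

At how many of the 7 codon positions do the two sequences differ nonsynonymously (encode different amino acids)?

3

Codon 1: AUC Ile / ACU Thr — nonsynonymous.
Codon 2: AUG Met / UGU Cys — nonsynonymous.
Codon 3: CUG Leu / CUG Leu — identical.
Codon 4: AAA Lys / UUC Phe — nonsynonymous.
Codon 5: GGC Gly / GGC Gly — identical.
Codon 6: ACA Thr / ACA Thr — identical.
Codon 7: AGA Arg / AGA Arg — identical.
Nonsynonymous differences: 3.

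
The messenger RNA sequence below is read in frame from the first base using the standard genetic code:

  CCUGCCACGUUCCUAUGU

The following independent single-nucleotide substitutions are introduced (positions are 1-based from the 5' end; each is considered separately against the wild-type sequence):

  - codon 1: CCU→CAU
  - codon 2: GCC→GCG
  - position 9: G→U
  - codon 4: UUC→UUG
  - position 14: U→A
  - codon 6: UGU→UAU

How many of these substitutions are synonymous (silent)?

Codon 1: CCU (Pro) → CAU (His) — missense.
Codon 2: GCC (Ala) → GCG (Ala) — synonymous.
Codon 3: ACG (Thr) → ACU (Thr) — synonymous.
Codon 4: UUC (Phe) → UUG (Leu) — missense.
Codon 5: CUA (Leu) → CAA (Gln) — missense.
Codon 6: UGU (Cys) → UAU (Tyr) — missense.
Synonymous: 2 of 6.

2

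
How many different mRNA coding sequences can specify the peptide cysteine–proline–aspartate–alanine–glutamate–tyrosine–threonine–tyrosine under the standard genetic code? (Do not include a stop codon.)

Cys: 2 codons.
Pro: 4 codons.
Asp: 2 codons.
Ala: 4 codons.
Glu: 2 codons.
Tyr: 2 codons.
Thr: 4 codons.
Tyr: 2 codons.
2 × 4 × 2 × 4 × 2 × 2 × 4 × 2 = 2048.

2048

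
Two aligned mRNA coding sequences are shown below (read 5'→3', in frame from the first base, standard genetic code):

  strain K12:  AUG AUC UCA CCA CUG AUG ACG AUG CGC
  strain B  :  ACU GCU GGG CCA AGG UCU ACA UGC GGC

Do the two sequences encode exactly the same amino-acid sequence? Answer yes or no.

Codon 1: AUG Met / ACU Thr — nonsynonymous.
Codon 2: AUC Ile / GCU Ala — nonsynonymous.
Codon 3: UCA Ser / GGG Gly — nonsynonymous.
Codon 4: CCA Pro / CCA Pro — identical.
Codon 5: CUG Leu / AGG Arg — nonsynonymous.
Codon 6: AUG Met / UCU Ser — nonsynonymous.
Codon 7: ACG Thr / ACA Thr — synonymous.
Codon 8: AUG Met / UGC Cys — nonsynonymous.
Codon 9: CGC Arg / GGC Gly — nonsynonymous.
Nonsynonymous differences: 7 → different protein.

no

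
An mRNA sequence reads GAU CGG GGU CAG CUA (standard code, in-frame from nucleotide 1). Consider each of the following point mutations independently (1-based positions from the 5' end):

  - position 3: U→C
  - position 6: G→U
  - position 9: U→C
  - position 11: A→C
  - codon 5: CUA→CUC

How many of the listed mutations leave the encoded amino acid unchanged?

Codon 1: GAU (Asp) → GAC (Asp) — synonymous.
Codon 2: CGG (Arg) → CGU (Arg) — synonymous.
Codon 3: GGU (Gly) → GGC (Gly) — synonymous.
Codon 4: CAG (Gln) → CCG (Pro) — missense.
Codon 5: CUA (Leu) → CUC (Leu) — synonymous.
Synonymous: 4 of 5.

4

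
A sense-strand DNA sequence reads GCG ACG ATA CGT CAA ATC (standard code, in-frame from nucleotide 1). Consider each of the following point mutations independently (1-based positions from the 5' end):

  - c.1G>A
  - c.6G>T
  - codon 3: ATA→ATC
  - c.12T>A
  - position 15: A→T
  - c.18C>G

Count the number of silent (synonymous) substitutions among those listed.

Codon 1: GCG (Ala) → ACG (Thr) — missense.
Codon 2: ACG (Thr) → ACT (Thr) — synonymous.
Codon 3: ATA (Ile) → ATC (Ile) — synonymous.
Codon 4: CGT (Arg) → CGA (Arg) — synonymous.
Codon 5: CAA (Gln) → CAT (His) — missense.
Codon 6: ATC (Ile) → ATG (Met) — missense.
Synonymous: 3 of 6.

3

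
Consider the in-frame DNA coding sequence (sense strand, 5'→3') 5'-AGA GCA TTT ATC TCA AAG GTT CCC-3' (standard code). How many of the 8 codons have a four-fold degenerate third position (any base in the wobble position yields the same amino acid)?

Codon 1 AGA (Arg): third position 2-fold.
Codon 2 GCA (Ala): third position 4-fold.
Codon 3 TTT (Phe): third position 2-fold.
Codon 4 ATC (Ile): third position 3-fold.
Codon 5 TCA (Ser): third position 4-fold.
Codon 6 AAG (Lys): third position 2-fold.
Codon 7 GTT (Val): third position 4-fold.
Codon 8 CCC (Pro): third position 4-fold.
Four-fold degenerate third positions: 4.

4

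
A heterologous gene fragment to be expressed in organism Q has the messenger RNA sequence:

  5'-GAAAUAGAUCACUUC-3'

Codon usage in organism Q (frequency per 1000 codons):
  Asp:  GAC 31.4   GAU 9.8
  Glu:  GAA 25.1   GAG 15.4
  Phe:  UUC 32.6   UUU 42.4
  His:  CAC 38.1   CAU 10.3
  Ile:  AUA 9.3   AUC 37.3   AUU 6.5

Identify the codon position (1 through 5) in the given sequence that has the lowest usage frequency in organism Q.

2

Codon 1 GAA (Glu): 25.1 per 1000.
Codon 2 AUA (Ile): 9.3 per 1000.
Codon 3 GAU (Asp): 9.8 per 1000.
Codon 4 CAC (His): 38.1 per 1000.
Codon 5 UUC (Phe): 32.6 per 1000.
Lowest frequency is 9.3 at codon 2.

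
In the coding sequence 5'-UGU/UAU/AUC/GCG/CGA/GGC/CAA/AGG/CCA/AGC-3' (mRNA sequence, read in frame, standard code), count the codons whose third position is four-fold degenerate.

4

Codon 1 UGU (Cys): third position 2-fold.
Codon 2 UAU (Tyr): third position 2-fold.
Codon 3 AUC (Ile): third position 3-fold.
Codon 4 GCG (Ala): third position 4-fold.
Codon 5 CGA (Arg): third position 4-fold.
Codon 6 GGC (Gly): third position 4-fold.
Codon 7 CAA (Gln): third position 2-fold.
Codon 8 AGG (Arg): third position 2-fold.
Codon 9 CCA (Pro): third position 4-fold.
Codon 10 AGC (Ser): third position 2-fold.
Four-fold degenerate third positions: 4.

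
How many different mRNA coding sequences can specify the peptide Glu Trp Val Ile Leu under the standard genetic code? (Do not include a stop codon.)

144

Glu: 2 codons.
Trp: 1 codon.
Val: 4 codons.
Ile: 3 codons.
Leu: 6 codons.
2 × 1 × 4 × 3 × 6 = 144.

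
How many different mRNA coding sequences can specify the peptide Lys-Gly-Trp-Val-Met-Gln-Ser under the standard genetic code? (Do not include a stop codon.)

Lys: 2 codons.
Gly: 4 codons.
Trp: 1 codon.
Val: 4 codons.
Met: 1 codon.
Gln: 2 codons.
Ser: 6 codons.
2 × 4 × 1 × 4 × 1 × 2 × 6 = 384.

384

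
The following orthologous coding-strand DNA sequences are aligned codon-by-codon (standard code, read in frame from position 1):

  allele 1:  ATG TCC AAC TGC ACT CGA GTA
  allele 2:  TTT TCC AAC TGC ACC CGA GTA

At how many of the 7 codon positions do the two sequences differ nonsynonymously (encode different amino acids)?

1

Codon 1: ATG Met / TTT Phe — nonsynonymous.
Codon 2: TCC Ser / TCC Ser — identical.
Codon 3: AAC Asn / AAC Asn — identical.
Codon 4: TGC Cys / TGC Cys — identical.
Codon 5: ACT Thr / ACC Thr — synonymous.
Codon 6: CGA Arg / CGA Arg — identical.
Codon 7: GTA Val / GTA Val — identical.
Nonsynonymous differences: 1.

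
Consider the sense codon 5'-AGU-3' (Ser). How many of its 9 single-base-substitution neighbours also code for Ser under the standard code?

1

Position 1: none → 0 synonymous.
Position 2: none → 0 synonymous.
Position 3: AGC → 1 synonymous.
Total: 0 + 0 + 1 = 1.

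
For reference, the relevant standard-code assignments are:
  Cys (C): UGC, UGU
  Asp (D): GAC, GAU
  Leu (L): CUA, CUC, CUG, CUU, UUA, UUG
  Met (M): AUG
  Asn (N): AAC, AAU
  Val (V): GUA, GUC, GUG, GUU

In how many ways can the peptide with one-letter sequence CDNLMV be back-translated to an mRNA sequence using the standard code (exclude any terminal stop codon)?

192

Cys: 2 codons.
Asp: 2 codons.
Asn: 2 codons.
Leu: 6 codons.
Met: 1 codon.
Val: 4 codons.
2 × 2 × 2 × 6 × 1 × 4 = 192.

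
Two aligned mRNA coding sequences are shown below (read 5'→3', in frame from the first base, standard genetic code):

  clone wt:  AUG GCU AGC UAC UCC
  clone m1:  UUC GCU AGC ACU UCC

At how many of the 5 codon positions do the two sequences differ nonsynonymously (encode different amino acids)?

Codon 1: AUG Met / UUC Phe — nonsynonymous.
Codon 2: GCU Ala / GCU Ala — identical.
Codon 3: AGC Ser / AGC Ser — identical.
Codon 4: UAC Tyr / ACU Thr — nonsynonymous.
Codon 5: UCC Ser / UCC Ser — identical.
Nonsynonymous differences: 2.

2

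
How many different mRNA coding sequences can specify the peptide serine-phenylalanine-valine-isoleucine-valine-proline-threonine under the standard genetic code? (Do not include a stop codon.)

Ser: 6 codons.
Phe: 2 codons.
Val: 4 codons.
Ile: 3 codons.
Val: 4 codons.
Pro: 4 codons.
Thr: 4 codons.
6 × 2 × 4 × 3 × 4 × 4 × 4 = 9216.

9216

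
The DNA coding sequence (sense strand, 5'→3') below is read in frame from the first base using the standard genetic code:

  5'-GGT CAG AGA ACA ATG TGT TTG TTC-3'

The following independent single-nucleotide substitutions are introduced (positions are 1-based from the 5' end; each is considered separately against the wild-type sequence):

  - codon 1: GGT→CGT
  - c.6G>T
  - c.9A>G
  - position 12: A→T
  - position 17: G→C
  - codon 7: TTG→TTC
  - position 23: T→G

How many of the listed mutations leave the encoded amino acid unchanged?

2

Codon 1: GGT (Gly) → CGT (Arg) — missense.
Codon 2: CAG (Gln) → CAT (His) — missense.
Codon 3: AGA (Arg) → AGG (Arg) — synonymous.
Codon 4: ACA (Thr) → ACT (Thr) — synonymous.
Codon 6: TGT (Cys) → TCT (Ser) — missense.
Codon 7: TTG (Leu) → TTC (Phe) — missense.
Codon 8: TTC (Phe) → TGC (Cys) — missense.
Synonymous: 2 of 7.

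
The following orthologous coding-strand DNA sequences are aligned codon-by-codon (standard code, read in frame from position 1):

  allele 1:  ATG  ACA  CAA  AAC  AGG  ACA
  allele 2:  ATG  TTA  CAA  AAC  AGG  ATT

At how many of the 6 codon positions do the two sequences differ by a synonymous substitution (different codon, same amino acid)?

0

Codon 1: ATG Met / ATG Met — identical.
Codon 2: ACA Thr / TTA Leu — nonsynonymous.
Codon 3: CAA Gln / CAA Gln — identical.
Codon 4: AAC Asn / AAC Asn — identical.
Codon 5: AGG Arg / AGG Arg — identical.
Codon 6: ACA Thr / ATT Ile — nonsynonymous.
Synonymous differences: 0.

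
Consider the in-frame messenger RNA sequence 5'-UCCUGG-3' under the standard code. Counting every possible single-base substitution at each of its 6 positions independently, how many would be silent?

Codon 1 (UCC, Ser): 3 synonymous substitutions.
Codon 2 (UGG, Trp): 0 synonymous substitutions.
Total: 3 + 0 = 3.

3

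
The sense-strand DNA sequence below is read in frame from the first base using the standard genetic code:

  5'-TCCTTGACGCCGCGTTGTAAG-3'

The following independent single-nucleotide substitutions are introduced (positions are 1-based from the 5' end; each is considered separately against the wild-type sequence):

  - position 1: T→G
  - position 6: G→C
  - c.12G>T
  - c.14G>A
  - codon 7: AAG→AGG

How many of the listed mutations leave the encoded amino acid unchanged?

Codon 1: TCC (Ser) → GCC (Ala) — missense.
Codon 2: TTG (Leu) → TTC (Phe) — missense.
Codon 4: CCG (Pro) → CCT (Pro) — synonymous.
Codon 5: CGT (Arg) → CAT (His) — missense.
Codon 7: AAG (Lys) → AGG (Arg) — missense.
Synonymous: 1 of 5.

1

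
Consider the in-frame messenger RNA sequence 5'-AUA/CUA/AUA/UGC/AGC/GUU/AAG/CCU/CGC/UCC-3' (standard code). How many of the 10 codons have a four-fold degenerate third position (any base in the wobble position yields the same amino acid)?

Codon 1 AUA (Ile): third position 3-fold.
Codon 2 CUA (Leu): third position 4-fold.
Codon 3 AUA (Ile): third position 3-fold.
Codon 4 UGC (Cys): third position 2-fold.
Codon 5 AGC (Ser): third position 2-fold.
Codon 6 GUU (Val): third position 4-fold.
Codon 7 AAG (Lys): third position 2-fold.
Codon 8 CCU (Pro): third position 4-fold.
Codon 9 CGC (Arg): third position 4-fold.
Codon 10 UCC (Ser): third position 4-fold.
Four-fold degenerate third positions: 5.

5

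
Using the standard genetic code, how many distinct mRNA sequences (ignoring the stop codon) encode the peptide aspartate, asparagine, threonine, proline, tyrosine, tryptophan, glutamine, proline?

1024

Asp: 2 codons.
Asn: 2 codons.
Thr: 4 codons.
Pro: 4 codons.
Tyr: 2 codons.
Trp: 1 codon.
Gln: 2 codons.
Pro: 4 codons.
2 × 2 × 4 × 4 × 2 × 1 × 2 × 4 = 1024.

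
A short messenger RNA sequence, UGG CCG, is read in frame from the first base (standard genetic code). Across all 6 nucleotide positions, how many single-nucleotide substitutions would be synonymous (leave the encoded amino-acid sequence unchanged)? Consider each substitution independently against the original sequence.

3

Codon 1 (UGG, Trp): 0 synonymous substitutions.
Codon 2 (CCG, Pro): 3 synonymous substitutions.
Total: 0 + 3 = 3.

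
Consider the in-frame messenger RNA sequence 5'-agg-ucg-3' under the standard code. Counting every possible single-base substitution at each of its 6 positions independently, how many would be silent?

5

Codon 1 (AGG, Arg): 2 synonymous substitutions.
Codon 2 (UCG, Ser): 3 synonymous substitutions.
Total: 2 + 3 = 5.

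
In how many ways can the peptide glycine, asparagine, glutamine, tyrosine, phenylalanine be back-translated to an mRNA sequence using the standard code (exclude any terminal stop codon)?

64

Gly: 4 codons.
Asn: 2 codons.
Gln: 2 codons.
Tyr: 2 codons.
Phe: 2 codons.
4 × 2 × 2 × 2 × 2 = 64.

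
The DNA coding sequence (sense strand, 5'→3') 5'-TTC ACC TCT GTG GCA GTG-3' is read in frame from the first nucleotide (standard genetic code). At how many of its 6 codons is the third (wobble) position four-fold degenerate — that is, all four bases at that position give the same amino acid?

Codon 1 TTC (Phe): third position 2-fold.
Codon 2 ACC (Thr): third position 4-fold.
Codon 3 TCT (Ser): third position 4-fold.
Codon 4 GTG (Val): third position 4-fold.
Codon 5 GCA (Ala): third position 4-fold.
Codon 6 GTG (Val): third position 4-fold.
Four-fold degenerate third positions: 5.

5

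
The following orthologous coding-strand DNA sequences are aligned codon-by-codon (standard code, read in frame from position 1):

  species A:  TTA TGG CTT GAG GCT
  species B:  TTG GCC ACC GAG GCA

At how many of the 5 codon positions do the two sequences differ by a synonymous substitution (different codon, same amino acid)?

2

Codon 1: TTA Leu / TTG Leu — synonymous.
Codon 2: TGG Trp / GCC Ala — nonsynonymous.
Codon 3: CTT Leu / ACC Thr — nonsynonymous.
Codon 4: GAG Glu / GAG Glu — identical.
Codon 5: GCT Ala / GCA Ala — synonymous.
Synonymous differences: 2.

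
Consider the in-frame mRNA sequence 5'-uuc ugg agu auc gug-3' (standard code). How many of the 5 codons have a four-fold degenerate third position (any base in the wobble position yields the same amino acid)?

1

Codon 1 UUC (Phe): third position 2-fold.
Codon 2 UGG (Trp): third position 1-fold.
Codon 3 AGU (Ser): third position 2-fold.
Codon 4 AUC (Ile): third position 3-fold.
Codon 5 GUG (Val): third position 4-fold.
Four-fold degenerate third positions: 1.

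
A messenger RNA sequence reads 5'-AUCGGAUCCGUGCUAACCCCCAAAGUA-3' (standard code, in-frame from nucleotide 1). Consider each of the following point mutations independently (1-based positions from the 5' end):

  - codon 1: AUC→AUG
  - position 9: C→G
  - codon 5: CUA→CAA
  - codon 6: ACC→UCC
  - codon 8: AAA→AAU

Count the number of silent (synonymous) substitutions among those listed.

1

Codon 1: AUC (Ile) → AUG (Met) — missense.
Codon 3: UCC (Ser) → UCG (Ser) — synonymous.
Codon 5: CUA (Leu) → CAA (Gln) — missense.
Codon 6: ACC (Thr) → UCC (Ser) — missense.
Codon 8: AAA (Lys) → AAU (Asn) — missense.
Synonymous: 1 of 5.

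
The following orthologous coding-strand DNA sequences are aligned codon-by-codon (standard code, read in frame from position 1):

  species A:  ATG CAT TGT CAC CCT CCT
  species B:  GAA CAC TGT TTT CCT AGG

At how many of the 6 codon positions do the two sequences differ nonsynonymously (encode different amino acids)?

Codon 1: ATG Met / GAA Glu — nonsynonymous.
Codon 2: CAT His / CAC His — synonymous.
Codon 3: TGT Cys / TGT Cys — identical.
Codon 4: CAC His / TTT Phe — nonsynonymous.
Codon 5: CCT Pro / CCT Pro — identical.
Codon 6: CCT Pro / AGG Arg — nonsynonymous.
Nonsynonymous differences: 3.

3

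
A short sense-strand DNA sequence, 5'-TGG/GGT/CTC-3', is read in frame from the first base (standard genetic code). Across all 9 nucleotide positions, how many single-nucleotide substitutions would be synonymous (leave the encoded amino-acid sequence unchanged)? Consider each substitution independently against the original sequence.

6

Codon 1 (TGG, Trp): 0 synonymous substitutions.
Codon 2 (GGT, Gly): 3 synonymous substitutions.
Codon 3 (CTC, Leu): 3 synonymous substitutions.
Total: 0 + 3 + 3 = 6.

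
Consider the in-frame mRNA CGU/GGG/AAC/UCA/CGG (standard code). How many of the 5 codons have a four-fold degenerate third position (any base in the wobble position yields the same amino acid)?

4

Codon 1 CGU (Arg): third position 4-fold.
Codon 2 GGG (Gly): third position 4-fold.
Codon 3 AAC (Asn): third position 2-fold.
Codon 4 UCA (Ser): third position 4-fold.
Codon 5 CGG (Arg): third position 4-fold.
Four-fold degenerate third positions: 4.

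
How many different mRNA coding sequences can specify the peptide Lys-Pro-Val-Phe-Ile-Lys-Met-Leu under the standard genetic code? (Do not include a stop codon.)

Lys: 2 codons.
Pro: 4 codons.
Val: 4 codons.
Phe: 2 codons.
Ile: 3 codons.
Lys: 2 codons.
Met: 1 codon.
Leu: 6 codons.
2 × 4 × 4 × 2 × 3 × 2 × 1 × 6 = 2304.

2304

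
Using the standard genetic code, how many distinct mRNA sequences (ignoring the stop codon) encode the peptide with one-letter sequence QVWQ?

16

Gln: 2 codons.
Val: 4 codons.
Trp: 1 codon.
Gln: 2 codons.
2 × 4 × 1 × 2 = 16.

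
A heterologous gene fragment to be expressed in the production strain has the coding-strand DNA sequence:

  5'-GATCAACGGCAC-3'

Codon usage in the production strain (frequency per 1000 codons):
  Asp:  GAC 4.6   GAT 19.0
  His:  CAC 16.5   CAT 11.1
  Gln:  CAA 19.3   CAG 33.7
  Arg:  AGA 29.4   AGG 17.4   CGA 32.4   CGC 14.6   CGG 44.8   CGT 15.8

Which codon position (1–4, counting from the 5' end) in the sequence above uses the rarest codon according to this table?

4

Codon 1 GAT (Asp): 19.0 per 1000.
Codon 2 CAA (Gln): 19.3 per 1000.
Codon 3 CGG (Arg): 44.8 per 1000.
Codon 4 CAC (His): 16.5 per 1000.
Lowest frequency is 16.5 at codon 4.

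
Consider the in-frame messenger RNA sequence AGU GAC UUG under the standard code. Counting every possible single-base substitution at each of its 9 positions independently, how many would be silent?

Codon 1 (AGU, Ser): 1 synonymous substitution.
Codon 2 (GAC, Asp): 1 synonymous substitution.
Codon 3 (UUG, Leu): 2 synonymous substitutions.
Total: 1 + 1 + 2 = 4.

4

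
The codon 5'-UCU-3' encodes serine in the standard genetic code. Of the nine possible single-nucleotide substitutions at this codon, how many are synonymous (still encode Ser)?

3

Position 1: none → 0 synonymous.
Position 2: none → 0 synonymous.
Position 3: UCC, UCA, UCG → 3 synonymous.
Total: 0 + 0 + 3 = 3.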